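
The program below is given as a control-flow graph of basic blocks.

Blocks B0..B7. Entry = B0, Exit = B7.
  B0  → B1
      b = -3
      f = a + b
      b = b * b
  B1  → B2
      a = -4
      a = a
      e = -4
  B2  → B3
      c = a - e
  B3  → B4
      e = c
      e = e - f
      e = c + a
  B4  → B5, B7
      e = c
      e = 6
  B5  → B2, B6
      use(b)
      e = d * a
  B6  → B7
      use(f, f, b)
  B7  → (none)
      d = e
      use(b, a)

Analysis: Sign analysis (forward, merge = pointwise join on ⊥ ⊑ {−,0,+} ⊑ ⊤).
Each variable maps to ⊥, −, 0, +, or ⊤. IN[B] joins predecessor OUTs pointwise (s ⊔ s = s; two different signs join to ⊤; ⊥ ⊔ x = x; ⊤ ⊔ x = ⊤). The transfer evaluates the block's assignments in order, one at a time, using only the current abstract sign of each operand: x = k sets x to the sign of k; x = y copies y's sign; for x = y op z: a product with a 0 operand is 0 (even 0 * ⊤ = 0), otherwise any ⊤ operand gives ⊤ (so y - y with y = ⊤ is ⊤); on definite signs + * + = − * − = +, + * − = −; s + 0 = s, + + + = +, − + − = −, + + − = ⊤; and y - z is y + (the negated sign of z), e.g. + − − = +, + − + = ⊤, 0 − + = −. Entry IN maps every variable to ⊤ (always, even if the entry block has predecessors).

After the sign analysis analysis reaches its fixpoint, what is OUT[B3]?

Converged values:
  B0: | IN=(all ⊤) | OUT={b:+; rest ⊤}
  B1: | IN={b:+; rest ⊤} | OUT={a:-, b:+, e:-; rest ⊤}
  B2: | IN={a:-, b:+; rest ⊤} | OUT={a:-, b:+; rest ⊤}
  B3: | IN={a:-, b:+; rest ⊤} | OUT={a:-, b:+; rest ⊤}
  B4: | IN={a:-, b:+; rest ⊤} | OUT={a:-, b:+, e:+; rest ⊤}
  B5: | IN={a:-, b:+, e:+; rest ⊤} | OUT={a:-, b:+; rest ⊤}
  B6: | IN={a:-, b:+; rest ⊤} | OUT={a:-, b:+; rest ⊤}
  B7: | IN={a:-, b:+; rest ⊤} | OUT={a:-, b:+; rest ⊤}

Merge at B3: IN[B3] = OUT[B2] = {a: -, b: +, c: ⊤, d: ⊤, e: ⊤, f: ⊤}
Applying B3's transfer function to that IN value gives OUT[B3] (row B3 above).

Answer: {a: -, b: +, c: ⊤, d: ⊤, e: ⊤, f: ⊤}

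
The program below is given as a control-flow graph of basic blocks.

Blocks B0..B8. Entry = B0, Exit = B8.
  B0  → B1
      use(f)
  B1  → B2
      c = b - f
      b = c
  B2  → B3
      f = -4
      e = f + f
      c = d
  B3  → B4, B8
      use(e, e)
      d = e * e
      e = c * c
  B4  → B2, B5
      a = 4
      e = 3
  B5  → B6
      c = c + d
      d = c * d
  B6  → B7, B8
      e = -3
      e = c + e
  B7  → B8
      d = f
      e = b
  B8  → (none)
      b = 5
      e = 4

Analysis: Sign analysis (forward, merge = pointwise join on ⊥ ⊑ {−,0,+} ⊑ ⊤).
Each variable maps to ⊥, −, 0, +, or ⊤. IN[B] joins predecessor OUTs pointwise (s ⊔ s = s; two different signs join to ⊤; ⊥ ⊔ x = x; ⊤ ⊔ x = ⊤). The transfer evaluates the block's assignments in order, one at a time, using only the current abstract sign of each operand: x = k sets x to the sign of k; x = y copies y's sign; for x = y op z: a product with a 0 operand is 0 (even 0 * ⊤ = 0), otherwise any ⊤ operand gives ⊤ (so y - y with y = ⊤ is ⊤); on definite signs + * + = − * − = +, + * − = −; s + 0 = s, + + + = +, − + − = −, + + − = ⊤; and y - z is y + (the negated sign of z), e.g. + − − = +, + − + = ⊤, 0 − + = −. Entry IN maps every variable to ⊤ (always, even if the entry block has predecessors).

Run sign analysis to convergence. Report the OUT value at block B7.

Converged values:
  B0:  IN=(all ⊤)  OUT=(all ⊤)
  B1:  IN=(all ⊤)  OUT=(all ⊤)
  B2:  IN=(all ⊤)  OUT={e:-, f:-; rest ⊤}
  B3:  IN={e:-, f:-; rest ⊤}  OUT={d:+, f:-; rest ⊤}
  B4:  IN={d:+, f:-; rest ⊤}  OUT={a:+, d:+, e:+, f:-; rest ⊤}
  B5:  IN={a:+, d:+, e:+, f:-; rest ⊤}  OUT={a:+, e:+, f:-; rest ⊤}
  B6:  IN={a:+, e:+, f:-; rest ⊤}  OUT={a:+, f:-; rest ⊤}
  B7:  IN={a:+, f:-; rest ⊤}  OUT={a:+, d:-, f:-; rest ⊤}
  B8:  IN={f:-; rest ⊤}  OUT={b:+, e:+, f:-; rest ⊤}

Merge at B7: IN[B7] = OUT[B6] = {a: +, b: ⊤, c: ⊤, d: ⊤, e: ⊤, f: -}
Applying B7's transfer function to that IN value gives OUT[B7] (row B7 above).

Answer: {a: +, b: ⊤, c: ⊤, d: -, e: ⊤, f: -}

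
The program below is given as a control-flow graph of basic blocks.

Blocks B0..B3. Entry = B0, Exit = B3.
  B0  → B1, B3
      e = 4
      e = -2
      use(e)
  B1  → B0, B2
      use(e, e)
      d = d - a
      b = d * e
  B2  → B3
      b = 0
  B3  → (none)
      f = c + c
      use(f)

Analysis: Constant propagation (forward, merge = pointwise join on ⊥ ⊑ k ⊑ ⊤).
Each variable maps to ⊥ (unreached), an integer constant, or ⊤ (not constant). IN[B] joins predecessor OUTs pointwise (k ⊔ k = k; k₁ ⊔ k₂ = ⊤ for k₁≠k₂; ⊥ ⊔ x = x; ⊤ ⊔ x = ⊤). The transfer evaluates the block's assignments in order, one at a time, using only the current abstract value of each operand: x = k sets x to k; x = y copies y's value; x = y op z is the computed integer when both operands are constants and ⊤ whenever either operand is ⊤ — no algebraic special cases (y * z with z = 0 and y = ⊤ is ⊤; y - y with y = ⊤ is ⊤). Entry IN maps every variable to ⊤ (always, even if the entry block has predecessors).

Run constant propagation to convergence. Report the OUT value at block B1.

Answer: {a: ⊤, b: ⊤, c: ⊤, d: ⊤, e: -2, f: ⊤}

Trace:
Per-block solution:
  B0:   IN=(all ⊤)   OUT={e:-2; rest ⊤}
  B1:   IN={e:-2; rest ⊤}   OUT={e:-2; rest ⊤}
  B2:   IN={e:-2; rest ⊤}   OUT={b:0, e:-2; rest ⊤}
  B3:   IN={e:-2; rest ⊤}   OUT={e:-2; rest ⊤}

Merge at B1: IN[B1] = OUT[B0] = {a: ⊤, b: ⊤, c: ⊤, d: ⊤, e: -2, f: ⊤}
Applying B1's transfer function to that IN value gives OUT[B1] (row B1 above).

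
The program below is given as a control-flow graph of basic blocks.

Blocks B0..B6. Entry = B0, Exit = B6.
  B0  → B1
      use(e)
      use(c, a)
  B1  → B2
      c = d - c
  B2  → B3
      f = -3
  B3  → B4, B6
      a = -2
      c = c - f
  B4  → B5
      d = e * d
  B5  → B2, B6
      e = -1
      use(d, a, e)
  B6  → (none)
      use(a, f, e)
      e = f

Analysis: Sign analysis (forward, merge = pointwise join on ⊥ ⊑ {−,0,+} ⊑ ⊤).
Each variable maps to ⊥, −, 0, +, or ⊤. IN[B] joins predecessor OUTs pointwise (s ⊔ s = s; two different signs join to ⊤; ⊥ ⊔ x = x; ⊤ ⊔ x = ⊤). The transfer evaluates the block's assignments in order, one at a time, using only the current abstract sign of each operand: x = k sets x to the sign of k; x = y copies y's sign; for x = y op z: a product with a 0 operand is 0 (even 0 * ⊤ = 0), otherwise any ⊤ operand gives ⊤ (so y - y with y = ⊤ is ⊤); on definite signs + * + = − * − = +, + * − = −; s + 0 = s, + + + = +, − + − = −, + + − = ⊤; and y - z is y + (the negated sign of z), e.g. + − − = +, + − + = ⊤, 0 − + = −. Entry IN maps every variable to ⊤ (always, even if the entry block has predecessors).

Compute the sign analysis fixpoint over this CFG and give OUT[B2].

Per-block solution:
  B0: | IN=(all ⊤) | OUT=(all ⊤)
  B1: | IN=(all ⊤) | OUT=(all ⊤)
  B2: | IN=(all ⊤) | OUT={f:-; rest ⊤}
  B3: | IN={f:-; rest ⊤} | OUT={a:-, f:-; rest ⊤}
  B4: | IN={a:-, f:-; rest ⊤} | OUT={a:-, f:-; rest ⊤}
  B5: | IN={a:-, f:-; rest ⊤} | OUT={a:-, e:-, f:-; rest ⊤}
  B6: | IN={a:-, f:-; rest ⊤} | OUT={a:-, e:-, f:-; rest ⊤}

Merge at B2: IN[B2] = OUT[B1] ⊔ OUT[B5] = {a: ⊤, b: ⊤, c: ⊤, d: ⊤, e: ⊤, f: ⊤}
Applying B2's transfer function to that IN value gives OUT[B2] (row B2 above).

Answer: {a: ⊤, b: ⊤, c: ⊤, d: ⊤, e: ⊤, f: -}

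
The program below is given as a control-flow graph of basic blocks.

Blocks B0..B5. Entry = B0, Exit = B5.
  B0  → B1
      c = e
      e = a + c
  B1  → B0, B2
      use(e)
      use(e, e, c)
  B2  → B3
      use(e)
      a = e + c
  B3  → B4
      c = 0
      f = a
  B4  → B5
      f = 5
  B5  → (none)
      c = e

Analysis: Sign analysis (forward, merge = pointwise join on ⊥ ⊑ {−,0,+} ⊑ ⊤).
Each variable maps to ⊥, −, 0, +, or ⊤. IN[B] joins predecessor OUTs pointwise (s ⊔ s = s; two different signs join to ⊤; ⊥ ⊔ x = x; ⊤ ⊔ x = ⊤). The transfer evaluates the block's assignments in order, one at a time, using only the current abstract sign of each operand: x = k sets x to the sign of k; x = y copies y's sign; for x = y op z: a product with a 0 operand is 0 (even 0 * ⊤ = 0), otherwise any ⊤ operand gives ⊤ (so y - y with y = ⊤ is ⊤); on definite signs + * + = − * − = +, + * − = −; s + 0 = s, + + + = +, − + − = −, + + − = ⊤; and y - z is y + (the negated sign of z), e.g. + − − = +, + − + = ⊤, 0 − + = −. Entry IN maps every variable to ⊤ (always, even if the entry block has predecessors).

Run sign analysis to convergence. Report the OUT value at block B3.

Per-block solution:
  B0:  IN=(all ⊤)  OUT=(all ⊤)
  B1:  IN=(all ⊤)  OUT=(all ⊤)
  B2:  IN=(all ⊤)  OUT=(all ⊤)
  B3:  IN=(all ⊤)  OUT={c:0; rest ⊤}
  B4:  IN={c:0; rest ⊤}  OUT={c:0, f:+; rest ⊤}
  B5:  IN={c:0, f:+; rest ⊤}  OUT={f:+; rest ⊤}

Merge at B3: IN[B3] = OUT[B2] = {a: ⊤, b: ⊤, c: ⊤, d: ⊤, e: ⊤, f: ⊤}
Applying B3's transfer function to that IN value gives OUT[B3] (row B3 above).

Answer: {a: ⊤, b: ⊤, c: 0, d: ⊤, e: ⊤, f: ⊤}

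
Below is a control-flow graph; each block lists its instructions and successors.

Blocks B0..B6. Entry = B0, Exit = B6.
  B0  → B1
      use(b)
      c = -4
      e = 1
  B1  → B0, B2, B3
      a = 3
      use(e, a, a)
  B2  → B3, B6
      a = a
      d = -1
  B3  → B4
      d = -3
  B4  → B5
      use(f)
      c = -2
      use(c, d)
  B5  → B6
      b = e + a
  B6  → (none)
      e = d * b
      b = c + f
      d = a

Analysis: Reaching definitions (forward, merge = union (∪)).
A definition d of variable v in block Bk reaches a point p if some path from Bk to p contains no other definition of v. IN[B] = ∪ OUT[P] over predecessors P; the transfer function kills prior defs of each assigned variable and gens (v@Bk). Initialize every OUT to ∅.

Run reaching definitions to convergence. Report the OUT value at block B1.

Answer: {a@B1, c@B0, e@B0}

Working:
Per-block solution:
  B0:   IN={a@B1, c@B0, e@B0}   OUT={a@B1, c@B0, e@B0}
  B1:   IN={a@B1, c@B0, e@B0}   OUT={a@B1, c@B0, e@B0}
  B2:   IN={a@B1, c@B0, e@B0}   OUT={a@B2, c@B0, d@B2, e@B0}
  B3:   IN={a@B1, a@B2, c@B0, d@B2, e@B0}   OUT={a@B1, a@B2, c@B0, d@B3, e@B0}
  B4:   IN={a@B1, a@B2, c@B0, d@B3, e@B0}   OUT={a@B1, a@B2, c@B4, d@B3, e@B0}
  B5:   IN={a@B1, a@B2, c@B4, d@B3, e@B0}   OUT={a@B1, a@B2, b@B5, c@B4, d@B3, e@B0}
  B6:   IN={a@B1, a@B2, b@B5, c@B0, c@B4, d@B2, d@B3, e@B0}   OUT={a@B1, a@B2, b@B6, c@B0, c@B4, d@B6, e@B6}

Merge at B1: IN[B1] = OUT[B0] = {a@B1, c@B0, e@B0}
Applying B1's transfer function to that IN value gives OUT[B1] (row B1 above).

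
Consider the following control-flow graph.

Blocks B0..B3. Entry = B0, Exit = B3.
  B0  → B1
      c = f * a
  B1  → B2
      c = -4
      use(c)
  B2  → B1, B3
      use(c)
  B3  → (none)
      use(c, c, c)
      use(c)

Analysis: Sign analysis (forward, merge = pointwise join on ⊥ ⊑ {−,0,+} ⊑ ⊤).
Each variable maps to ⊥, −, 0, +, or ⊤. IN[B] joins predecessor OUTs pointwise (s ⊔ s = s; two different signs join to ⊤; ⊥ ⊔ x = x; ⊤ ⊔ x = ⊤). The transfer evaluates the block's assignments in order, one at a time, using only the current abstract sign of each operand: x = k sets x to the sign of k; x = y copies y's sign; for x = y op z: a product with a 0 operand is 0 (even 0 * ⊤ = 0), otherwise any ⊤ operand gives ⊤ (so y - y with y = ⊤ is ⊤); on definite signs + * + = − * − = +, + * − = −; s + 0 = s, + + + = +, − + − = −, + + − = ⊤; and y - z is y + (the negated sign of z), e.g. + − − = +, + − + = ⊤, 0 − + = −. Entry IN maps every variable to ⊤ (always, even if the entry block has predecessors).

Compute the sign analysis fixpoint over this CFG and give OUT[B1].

Per-block solution:
  B0:   IN=(all ⊤)   OUT=(all ⊤)
  B1:   IN=(all ⊤)   OUT={c:-; rest ⊤}
  B2:   IN={c:-; rest ⊤}   OUT={c:-; rest ⊤}
  B3:   IN={c:-; rest ⊤}   OUT={c:-; rest ⊤}

Merge at B1: IN[B1] = OUT[B0] ⊔ OUT[B2] = {a: ⊤, b: ⊤, c: ⊤, d: ⊤, e: ⊤, f: ⊤}
Applying B1's transfer function to that IN value gives OUT[B1] (row B1 above).

Answer: {a: ⊤, b: ⊤, c: -, d: ⊤, e: ⊤, f: ⊤}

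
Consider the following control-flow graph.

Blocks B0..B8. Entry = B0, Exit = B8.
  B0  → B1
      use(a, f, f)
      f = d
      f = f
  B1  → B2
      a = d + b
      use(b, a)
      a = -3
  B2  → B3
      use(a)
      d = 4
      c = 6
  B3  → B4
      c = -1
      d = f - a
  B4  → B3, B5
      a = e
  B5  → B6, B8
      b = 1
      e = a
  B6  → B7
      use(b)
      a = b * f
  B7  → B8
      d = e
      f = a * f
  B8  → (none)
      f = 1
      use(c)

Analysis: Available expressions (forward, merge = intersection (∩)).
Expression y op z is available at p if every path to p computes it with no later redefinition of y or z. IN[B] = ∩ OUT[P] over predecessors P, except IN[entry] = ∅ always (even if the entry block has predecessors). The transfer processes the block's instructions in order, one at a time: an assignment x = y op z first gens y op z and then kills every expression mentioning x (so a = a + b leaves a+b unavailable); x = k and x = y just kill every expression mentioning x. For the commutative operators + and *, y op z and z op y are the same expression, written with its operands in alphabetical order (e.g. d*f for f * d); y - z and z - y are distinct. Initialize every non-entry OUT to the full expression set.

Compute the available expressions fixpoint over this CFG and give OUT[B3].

Answer: {f-a}

Working:
Converged values:
  B0:   IN={}   OUT={}
  B1:   IN={}   OUT={b+d}
  B2:   IN={b+d}   OUT={}
  B3:   IN={}   OUT={f-a}
  B4:   IN={f-a}   OUT={}
  B5:   IN={}   OUT={}
  B6:   IN={}   OUT={b*f}
  B7:   IN={b*f}   OUT={}
  B8:   IN={}   OUT={}

Merge at B3: IN[B3] = OUT[B2] ∩ OUT[B4] = {}
Applying B3's transfer function to that IN value gives OUT[B3] (row B3 above).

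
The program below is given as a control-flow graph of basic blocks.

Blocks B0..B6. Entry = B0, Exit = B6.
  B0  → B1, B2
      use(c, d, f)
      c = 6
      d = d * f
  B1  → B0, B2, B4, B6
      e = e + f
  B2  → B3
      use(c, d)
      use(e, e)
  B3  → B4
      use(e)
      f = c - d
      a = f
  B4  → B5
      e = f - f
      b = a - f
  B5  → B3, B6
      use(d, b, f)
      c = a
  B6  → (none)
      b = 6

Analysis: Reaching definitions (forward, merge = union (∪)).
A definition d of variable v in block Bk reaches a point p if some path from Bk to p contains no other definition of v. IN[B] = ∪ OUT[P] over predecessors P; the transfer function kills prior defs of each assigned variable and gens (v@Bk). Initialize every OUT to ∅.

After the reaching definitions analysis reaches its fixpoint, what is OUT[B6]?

Answer: {a@B3, b@B6, c@B0, c@B5, d@B0, e@B1, e@B4, f@B3}

Working:
Per-block solution:
  B0:   IN={c@B0, d@B0, e@B1}   OUT={c@B0, d@B0, e@B1}
  B1:   IN={c@B0, d@B0, e@B1}   OUT={c@B0, d@B0, e@B1}
  B2:   IN={c@B0, d@B0, e@B1}   OUT={c@B0, d@B0, e@B1}
  B3:   IN={a@B3, b@B4, c@B0, c@B5, d@B0, e@B1, e@B4, f@B3}   OUT={a@B3, b@B4, c@B0, c@B5, d@B0, e@B1, e@B4, f@B3}
  B4:   IN={a@B3, b@B4, c@B0, c@B5, d@B0, e@B1, e@B4, f@B3}   OUT={a@B3, b@B4, c@B0, c@B5, d@B0, e@B4, f@B3}
  B5:   IN={a@B3, b@B4, c@B0, c@B5, d@B0, e@B4, f@B3}   OUT={a@B3, b@B4, c@B5, d@B0, e@B4, f@B3}
  B6:   IN={a@B3, b@B4, c@B0, c@B5, d@B0, e@B1, e@B4, f@B3}   OUT={a@B3, b@B6, c@B0, c@B5, d@B0, e@B1, e@B4, f@B3}

Merge at B6: IN[B6] = OUT[B1] ⊔ OUT[B5] = {a@B3, b@B4, c@B0, c@B5, d@B0, e@B1, e@B4, f@B3}
Applying B6's transfer function to that IN value gives OUT[B6] (row B6 above).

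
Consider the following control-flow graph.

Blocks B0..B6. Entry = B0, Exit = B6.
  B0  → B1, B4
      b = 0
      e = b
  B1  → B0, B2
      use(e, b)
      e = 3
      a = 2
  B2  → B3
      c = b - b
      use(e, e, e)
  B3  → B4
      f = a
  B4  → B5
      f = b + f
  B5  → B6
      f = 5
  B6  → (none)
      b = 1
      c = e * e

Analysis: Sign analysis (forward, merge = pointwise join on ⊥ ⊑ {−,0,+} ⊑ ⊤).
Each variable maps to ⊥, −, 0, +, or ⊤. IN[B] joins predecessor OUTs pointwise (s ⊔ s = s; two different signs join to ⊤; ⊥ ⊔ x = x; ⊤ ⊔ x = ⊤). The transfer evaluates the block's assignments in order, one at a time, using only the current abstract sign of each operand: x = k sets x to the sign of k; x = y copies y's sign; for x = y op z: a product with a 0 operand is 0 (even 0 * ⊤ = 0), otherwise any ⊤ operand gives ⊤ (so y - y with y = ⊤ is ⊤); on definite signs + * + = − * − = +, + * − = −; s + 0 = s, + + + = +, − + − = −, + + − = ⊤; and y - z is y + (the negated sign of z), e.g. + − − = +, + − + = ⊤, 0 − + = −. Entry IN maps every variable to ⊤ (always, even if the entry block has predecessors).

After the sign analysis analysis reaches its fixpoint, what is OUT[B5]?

Answer: {a: ⊤, b: 0, c: ⊤, d: ⊤, e: ⊤, f: +}

Trace:
Per-block solution:
  B0: | IN=(all ⊤) | OUT={b:0, e:0; rest ⊤}
  B1: | IN={b:0, e:0; rest ⊤} | OUT={a:+, b:0, e:+; rest ⊤}
  B2: | IN={a:+, b:0, e:+; rest ⊤} | OUT={a:+, b:0, c:0, e:+; rest ⊤}
  B3: | IN={a:+, b:0, c:0, e:+; rest ⊤} | OUT={a:+, b:0, c:0, e:+, f:+; rest ⊤}
  B4: | IN={b:0; rest ⊤} | OUT={b:0; rest ⊤}
  B5: | IN={b:0; rest ⊤} | OUT={b:0, f:+; rest ⊤}
  B6: | IN={b:0, f:+; rest ⊤} | OUT={b:+, f:+; rest ⊤}

Merge at B5: IN[B5] = OUT[B4] = {a: ⊤, b: 0, c: ⊤, d: ⊤, e: ⊤, f: ⊤}
Applying B5's transfer function to that IN value gives OUT[B5] (row B5 above).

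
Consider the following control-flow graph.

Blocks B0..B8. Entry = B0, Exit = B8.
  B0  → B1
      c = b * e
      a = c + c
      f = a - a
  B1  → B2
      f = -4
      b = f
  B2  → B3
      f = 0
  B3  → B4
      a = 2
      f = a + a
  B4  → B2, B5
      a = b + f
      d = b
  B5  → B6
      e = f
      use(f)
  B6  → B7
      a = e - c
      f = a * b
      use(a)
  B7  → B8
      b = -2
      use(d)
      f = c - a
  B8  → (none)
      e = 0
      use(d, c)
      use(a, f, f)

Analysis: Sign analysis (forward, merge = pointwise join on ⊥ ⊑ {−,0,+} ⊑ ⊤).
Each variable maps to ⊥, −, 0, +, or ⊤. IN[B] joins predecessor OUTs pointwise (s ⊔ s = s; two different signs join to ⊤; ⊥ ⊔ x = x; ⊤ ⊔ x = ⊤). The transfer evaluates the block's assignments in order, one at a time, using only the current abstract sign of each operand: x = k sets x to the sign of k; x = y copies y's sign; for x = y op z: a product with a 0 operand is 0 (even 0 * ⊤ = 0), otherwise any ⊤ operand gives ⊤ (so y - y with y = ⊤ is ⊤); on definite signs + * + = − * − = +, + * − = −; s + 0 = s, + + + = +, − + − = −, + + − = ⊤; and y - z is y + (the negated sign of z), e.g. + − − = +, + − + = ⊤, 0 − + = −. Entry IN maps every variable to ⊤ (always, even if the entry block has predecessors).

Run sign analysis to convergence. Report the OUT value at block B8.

Per-block solution:
  B0:  IN=(all ⊤)  OUT=(all ⊤)
  B1:  IN=(all ⊤)  OUT={b:-, f:-; rest ⊤}
  B2:  IN={b:-; rest ⊤}  OUT={b:-, f:0; rest ⊤}
  B3:  IN={b:-, f:0; rest ⊤}  OUT={a:+, b:-, f:+; rest ⊤}
  B4:  IN={a:+, b:-, f:+; rest ⊤}  OUT={b:-, d:-, f:+; rest ⊤}
  B5:  IN={b:-, d:-, f:+; rest ⊤}  OUT={b:-, d:-, e:+, f:+; rest ⊤}
  B6:  IN={b:-, d:-, e:+, f:+; rest ⊤}  OUT={b:-, d:-, e:+; rest ⊤}
  B7:  IN={b:-, d:-, e:+; rest ⊤}  OUT={b:-, d:-, e:+; rest ⊤}
  B8:  IN={b:-, d:-, e:+; rest ⊤}  OUT={b:-, d:-, e:0; rest ⊤}

Merge at B8: IN[B8] = OUT[B7] = {a: ⊤, b: -, c: ⊤, d: -, e: +, f: ⊤}
Applying B8's transfer function to that IN value gives OUT[B8] (row B8 above).

Answer: {a: ⊤, b: -, c: ⊤, d: -, e: 0, f: ⊤}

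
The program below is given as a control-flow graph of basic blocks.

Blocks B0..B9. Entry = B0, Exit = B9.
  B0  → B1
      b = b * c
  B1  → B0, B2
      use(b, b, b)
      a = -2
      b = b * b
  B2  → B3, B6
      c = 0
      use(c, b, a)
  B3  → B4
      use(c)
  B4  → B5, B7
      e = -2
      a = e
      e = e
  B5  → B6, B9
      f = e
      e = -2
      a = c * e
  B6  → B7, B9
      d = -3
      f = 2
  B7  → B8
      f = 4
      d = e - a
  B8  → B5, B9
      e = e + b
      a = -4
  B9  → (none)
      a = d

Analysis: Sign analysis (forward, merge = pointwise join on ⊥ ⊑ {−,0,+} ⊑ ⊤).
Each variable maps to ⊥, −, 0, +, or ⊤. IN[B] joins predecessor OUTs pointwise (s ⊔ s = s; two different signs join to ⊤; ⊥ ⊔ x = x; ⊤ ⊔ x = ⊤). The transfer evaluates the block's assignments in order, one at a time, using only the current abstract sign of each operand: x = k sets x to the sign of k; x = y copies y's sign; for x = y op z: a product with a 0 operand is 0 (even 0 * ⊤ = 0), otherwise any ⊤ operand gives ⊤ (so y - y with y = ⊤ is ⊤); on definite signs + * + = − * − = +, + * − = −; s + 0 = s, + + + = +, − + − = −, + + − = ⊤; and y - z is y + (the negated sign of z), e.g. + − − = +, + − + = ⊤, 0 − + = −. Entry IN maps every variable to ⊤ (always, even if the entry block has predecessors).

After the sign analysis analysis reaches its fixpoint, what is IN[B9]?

Answer: {a: ⊤, b: ⊤, c: 0, d: ⊤, e: ⊤, f: ⊤}

Trace:
Converged values:
  B0:  IN=(all ⊤)  OUT=(all ⊤)
  B1:  IN=(all ⊤)  OUT={a:-; rest ⊤}
  B2:  IN={a:-; rest ⊤}  OUT={a:-, c:0; rest ⊤}
  B3:  IN={a:-, c:0; rest ⊤}  OUT={a:-, c:0; rest ⊤}
  B4:  IN={a:-, c:0; rest ⊤}  OUT={a:-, c:0, e:-; rest ⊤}
  B5:  IN={a:-, c:0; rest ⊤}  OUT={a:0, c:0, e:-; rest ⊤}
  B6:  IN={c:0; rest ⊤}  OUT={c:0, d:-, f:+; rest ⊤}
  B7:  IN={c:0; rest ⊤}  OUT={c:0, f:+; rest ⊤}
  B8:  IN={c:0, f:+; rest ⊤}  OUT={a:-, c:0, f:+; rest ⊤}
  B9:  IN={c:0; rest ⊤}  OUT={c:0; rest ⊤}

Merge at B9: IN[B9] = OUT[B5] ⊔ OUT[B6] ⊔ OUT[B8] = {a: ⊤, b: ⊤, c: 0, d: ⊤, e: ⊤, f: ⊤}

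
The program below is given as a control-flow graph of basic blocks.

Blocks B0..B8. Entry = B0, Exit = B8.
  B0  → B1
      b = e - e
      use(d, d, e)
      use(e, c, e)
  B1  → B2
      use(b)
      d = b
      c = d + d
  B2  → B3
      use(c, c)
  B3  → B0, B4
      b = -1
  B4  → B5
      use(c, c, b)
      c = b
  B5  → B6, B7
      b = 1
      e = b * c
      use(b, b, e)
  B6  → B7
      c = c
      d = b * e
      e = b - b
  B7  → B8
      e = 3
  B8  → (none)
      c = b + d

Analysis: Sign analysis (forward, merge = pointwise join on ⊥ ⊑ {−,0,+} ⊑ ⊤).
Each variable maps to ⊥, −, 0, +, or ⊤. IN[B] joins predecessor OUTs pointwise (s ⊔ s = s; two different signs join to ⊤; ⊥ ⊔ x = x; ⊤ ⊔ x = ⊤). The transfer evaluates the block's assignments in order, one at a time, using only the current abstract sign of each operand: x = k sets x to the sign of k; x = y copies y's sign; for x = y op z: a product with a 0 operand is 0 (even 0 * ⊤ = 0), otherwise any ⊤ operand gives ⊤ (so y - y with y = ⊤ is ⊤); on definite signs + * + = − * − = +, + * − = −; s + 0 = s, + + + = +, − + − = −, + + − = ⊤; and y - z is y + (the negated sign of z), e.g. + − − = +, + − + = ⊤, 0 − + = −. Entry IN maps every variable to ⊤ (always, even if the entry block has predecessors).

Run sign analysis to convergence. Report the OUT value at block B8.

Answer: {a: ⊤, b: +, c: ⊤, d: ⊤, e: +, f: ⊤}

Trace:
Fixpoint table:
  B0: | IN=(all ⊤) | OUT=(all ⊤)
  B1: | IN=(all ⊤) | OUT=(all ⊤)
  B2: | IN=(all ⊤) | OUT=(all ⊤)
  B3: | IN=(all ⊤) | OUT={b:-; rest ⊤}
  B4: | IN={b:-; rest ⊤} | OUT={b:-, c:-; rest ⊤}
  B5: | IN={b:-, c:-; rest ⊤} | OUT={b:+, c:-, e:-; rest ⊤}
  B6: | IN={b:+, c:-, e:-; rest ⊤} | OUT={b:+, c:-, d:-; rest ⊤}
  B7: | IN={b:+, c:-; rest ⊤} | OUT={b:+, c:-, e:+; rest ⊤}
  B8: | IN={b:+, c:-, e:+; rest ⊤} | OUT={b:+, e:+; rest ⊤}

Merge at B8: IN[B8] = OUT[B7] = {a: ⊤, b: +, c: -, d: ⊤, e: +, f: ⊤}
Applying B8's transfer function to that IN value gives OUT[B8] (row B8 above).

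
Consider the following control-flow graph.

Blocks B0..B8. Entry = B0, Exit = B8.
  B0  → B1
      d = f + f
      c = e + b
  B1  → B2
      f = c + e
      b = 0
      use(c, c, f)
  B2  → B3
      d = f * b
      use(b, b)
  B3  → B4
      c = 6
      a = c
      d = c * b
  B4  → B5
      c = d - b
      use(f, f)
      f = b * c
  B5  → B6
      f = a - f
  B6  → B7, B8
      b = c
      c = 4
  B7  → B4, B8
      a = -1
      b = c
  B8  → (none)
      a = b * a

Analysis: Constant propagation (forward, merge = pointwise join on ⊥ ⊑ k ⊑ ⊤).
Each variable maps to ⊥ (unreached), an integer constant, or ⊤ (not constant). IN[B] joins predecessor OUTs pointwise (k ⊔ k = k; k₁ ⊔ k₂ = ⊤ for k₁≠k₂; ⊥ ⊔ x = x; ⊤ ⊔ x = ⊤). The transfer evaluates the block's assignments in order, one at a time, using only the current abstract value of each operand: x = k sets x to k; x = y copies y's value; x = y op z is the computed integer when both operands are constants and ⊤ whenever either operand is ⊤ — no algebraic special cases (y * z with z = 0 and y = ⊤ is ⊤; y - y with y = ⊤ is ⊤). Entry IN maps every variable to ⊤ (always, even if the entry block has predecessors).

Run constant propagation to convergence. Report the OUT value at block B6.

Answer: {a: ⊤, b: ⊤, c: 4, d: 0, e: ⊤, f: ⊤}

Trace:
Fixpoint table:
  B0: | IN=(all ⊤) | OUT=(all ⊤)
  B1: | IN=(all ⊤) | OUT={b:0; rest ⊤}
  B2: | IN={b:0; rest ⊤} | OUT={b:0; rest ⊤}
  B3: | IN={b:0; rest ⊤} | OUT={a:6, b:0, c:6, d:0; rest ⊤}
  B4: | IN={d:0; rest ⊤} | OUT={d:0; rest ⊤}
  B5: | IN={d:0; rest ⊤} | OUT={d:0; rest ⊤}
  B6: | IN={d:0; rest ⊤} | OUT={c:4, d:0; rest ⊤}
  B7: | IN={c:4, d:0; rest ⊤} | OUT={a:-1, b:4, c:4, d:0; rest ⊤}
  B8: | IN={c:4, d:0; rest ⊤} | OUT={c:4, d:0; rest ⊤}

Merge at B6: IN[B6] = OUT[B5] = {a: ⊤, b: ⊤, c: ⊤, d: 0, e: ⊤, f: ⊤}
Applying B6's transfer function to that IN value gives OUT[B6] (row B6 above).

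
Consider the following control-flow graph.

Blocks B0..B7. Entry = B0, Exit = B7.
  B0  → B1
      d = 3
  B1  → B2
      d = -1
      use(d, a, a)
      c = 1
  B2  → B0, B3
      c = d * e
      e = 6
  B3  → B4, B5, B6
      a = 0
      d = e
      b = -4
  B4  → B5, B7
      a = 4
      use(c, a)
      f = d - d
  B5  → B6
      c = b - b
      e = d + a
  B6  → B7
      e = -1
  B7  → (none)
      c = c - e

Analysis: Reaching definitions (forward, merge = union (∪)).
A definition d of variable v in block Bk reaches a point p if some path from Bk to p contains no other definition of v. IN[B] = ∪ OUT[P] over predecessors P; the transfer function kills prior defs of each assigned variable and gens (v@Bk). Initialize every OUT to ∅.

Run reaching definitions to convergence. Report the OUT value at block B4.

Converged values:
  B0:  IN={c@B2, d@B1, e@B2}  OUT={c@B2, d@B0, e@B2}
  B1:  IN={c@B2, d@B0, e@B2}  OUT={c@B1, d@B1, e@B2}
  B2:  IN={c@B1, d@B1, e@B2}  OUT={c@B2, d@B1, e@B2}
  B3:  IN={c@B2, d@B1, e@B2}  OUT={a@B3, b@B3, c@B2, d@B3, e@B2}
  B4:  IN={a@B3, b@B3, c@B2, d@B3, e@B2}  OUT={a@B4, b@B3, c@B2, d@B3, e@B2, f@B4}
  B5:  IN={a@B3, a@B4, b@B3, c@B2, d@B3, e@B2, f@B4}  OUT={a@B3, a@B4, b@B3, c@B5, d@B3, e@B5, f@B4}
  B6:  IN={a@B3, a@B4, b@B3, c@B2, c@B5, d@B3, e@B2, e@B5, f@B4}  OUT={a@B3, a@B4, b@B3, c@B2, c@B5, d@B3, e@B6, f@B4}
  B7:  IN={a@B3, a@B4, b@B3, c@B2, c@B5, d@B3, e@B2, e@B6, f@B4}  OUT={a@B3, a@B4, b@B3, c@B7, d@B3, e@B2, e@B6, f@B4}

Merge at B4: IN[B4] = OUT[B3] = {a@B3, b@B3, c@B2, d@B3, e@B2}
Applying B4's transfer function to that IN value gives OUT[B4] (row B4 above).

Answer: {a@B4, b@B3, c@B2, d@B3, e@B2, f@B4}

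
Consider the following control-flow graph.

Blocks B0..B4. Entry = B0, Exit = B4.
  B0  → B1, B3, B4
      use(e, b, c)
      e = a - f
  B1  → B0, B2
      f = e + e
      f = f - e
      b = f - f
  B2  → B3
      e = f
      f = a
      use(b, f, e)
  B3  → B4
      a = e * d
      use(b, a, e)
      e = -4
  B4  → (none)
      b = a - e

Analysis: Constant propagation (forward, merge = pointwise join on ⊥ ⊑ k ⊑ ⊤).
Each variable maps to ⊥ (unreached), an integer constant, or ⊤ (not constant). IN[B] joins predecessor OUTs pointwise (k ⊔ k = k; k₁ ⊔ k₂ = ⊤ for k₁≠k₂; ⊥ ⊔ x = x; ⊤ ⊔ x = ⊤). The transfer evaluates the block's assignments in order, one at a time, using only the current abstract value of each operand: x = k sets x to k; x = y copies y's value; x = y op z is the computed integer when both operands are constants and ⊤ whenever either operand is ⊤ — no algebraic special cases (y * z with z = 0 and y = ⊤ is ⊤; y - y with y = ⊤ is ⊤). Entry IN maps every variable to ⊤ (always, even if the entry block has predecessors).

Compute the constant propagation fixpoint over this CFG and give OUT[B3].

Converged values:
  B0: | IN=(all ⊤) | OUT=(all ⊤)
  B1: | IN=(all ⊤) | OUT=(all ⊤)
  B2: | IN=(all ⊤) | OUT=(all ⊤)
  B3: | IN=(all ⊤) | OUT={e:-4; rest ⊤}
  B4: | IN=(all ⊤) | OUT=(all ⊤)

Merge at B3: IN[B3] = OUT[B0] ⊔ OUT[B2] = {a: ⊤, b: ⊤, c: ⊤, d: ⊤, e: ⊤, f: ⊤}
Applying B3's transfer function to that IN value gives OUT[B3] (row B3 above).

Answer: {a: ⊤, b: ⊤, c: ⊤, d: ⊤, e: -4, f: ⊤}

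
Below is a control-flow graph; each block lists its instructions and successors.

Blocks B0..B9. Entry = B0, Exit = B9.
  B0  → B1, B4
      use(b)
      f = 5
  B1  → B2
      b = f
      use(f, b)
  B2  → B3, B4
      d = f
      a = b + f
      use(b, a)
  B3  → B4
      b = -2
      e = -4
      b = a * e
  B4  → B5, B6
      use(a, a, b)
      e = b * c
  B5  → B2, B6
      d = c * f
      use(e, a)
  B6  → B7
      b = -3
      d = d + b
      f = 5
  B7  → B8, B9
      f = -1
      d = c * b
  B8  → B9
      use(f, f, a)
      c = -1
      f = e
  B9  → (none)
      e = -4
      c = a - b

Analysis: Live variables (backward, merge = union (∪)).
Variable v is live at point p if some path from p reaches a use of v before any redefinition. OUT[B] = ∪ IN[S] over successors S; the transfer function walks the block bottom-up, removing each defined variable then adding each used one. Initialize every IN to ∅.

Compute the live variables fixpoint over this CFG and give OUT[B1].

Converged values:
  B0:  IN={a, b, c, d}  OUT={a, b, c, d, f}
  B1:  IN={c, f}  OUT={b, c, f}
  B2:  IN={b, c, f}  OUT={a, b, c, d, f}
  B3:  IN={a, c, d, f}  OUT={a, b, c, d, f}
  B4:  IN={a, b, c, d, f}  OUT={a, b, c, d, e, f}
  B5:  IN={a, b, c, e, f}  OUT={a, b, c, d, e, f}
  B6:  IN={a, c, d, e}  OUT={a, b, c, e}
  B7:  IN={a, b, c, e}  OUT={a, b, e, f}
  B8:  IN={a, b, e, f}  OUT={a, b}
  B9:  IN={a, b}  OUT={}

Merge at B1: OUT[B1] = IN[B2] = {b, c, f}

Answer: {b, c, f}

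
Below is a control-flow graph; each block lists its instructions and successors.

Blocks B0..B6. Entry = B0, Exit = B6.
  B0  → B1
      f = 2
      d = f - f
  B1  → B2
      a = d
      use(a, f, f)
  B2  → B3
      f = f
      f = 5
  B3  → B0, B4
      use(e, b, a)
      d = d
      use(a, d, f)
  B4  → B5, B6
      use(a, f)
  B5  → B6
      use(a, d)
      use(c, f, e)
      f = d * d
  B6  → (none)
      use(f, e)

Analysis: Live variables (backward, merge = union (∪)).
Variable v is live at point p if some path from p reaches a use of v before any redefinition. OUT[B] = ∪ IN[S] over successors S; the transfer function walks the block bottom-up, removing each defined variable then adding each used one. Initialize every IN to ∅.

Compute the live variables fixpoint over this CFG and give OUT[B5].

Converged values:
  B0: | IN={b, c, e} | OUT={b, c, d, e, f}
  B1: | IN={b, c, d, e, f} | OUT={a, b, c, d, e, f}
  B2: | IN={a, b, c, d, e, f} | OUT={a, b, c, d, e, f}
  B3: | IN={a, b, c, d, e, f} | OUT={a, b, c, d, e, f}
  B4: | IN={a, c, d, e, f} | OUT={a, c, d, e, f}
  B5: | IN={a, c, d, e, f} | OUT={e, f}
  B6: | IN={e, f} | OUT={}

Merge at B5: OUT[B5] = IN[B6] = {e, f}

Answer: {e, f}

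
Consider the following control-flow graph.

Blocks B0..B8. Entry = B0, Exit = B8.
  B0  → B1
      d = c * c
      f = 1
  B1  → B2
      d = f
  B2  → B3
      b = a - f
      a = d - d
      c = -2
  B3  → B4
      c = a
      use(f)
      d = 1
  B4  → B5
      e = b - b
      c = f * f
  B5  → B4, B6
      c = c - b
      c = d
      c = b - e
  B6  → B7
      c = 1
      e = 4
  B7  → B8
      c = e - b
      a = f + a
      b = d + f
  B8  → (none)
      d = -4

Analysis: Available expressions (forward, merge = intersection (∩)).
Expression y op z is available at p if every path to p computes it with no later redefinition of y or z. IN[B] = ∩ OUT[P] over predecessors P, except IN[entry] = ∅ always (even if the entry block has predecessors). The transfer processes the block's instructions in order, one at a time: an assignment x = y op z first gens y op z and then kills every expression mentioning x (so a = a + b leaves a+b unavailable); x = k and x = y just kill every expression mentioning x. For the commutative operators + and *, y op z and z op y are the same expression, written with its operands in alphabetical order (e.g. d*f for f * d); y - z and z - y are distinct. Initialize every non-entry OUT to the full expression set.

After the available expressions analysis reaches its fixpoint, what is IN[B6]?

Answer: {b-b, b-e, f*f}

Working:
Fixpoint table:
  B0: | IN={} | OUT={c*c}
  B1: | IN={c*c} | OUT={c*c}
  B2: | IN={c*c} | OUT={d-d}
  B3: | IN={d-d} | OUT={}
  B4: | IN={} | OUT={b-b, f*f}
  B5: | IN={b-b, f*f} | OUT={b-b, b-e, f*f}
  B6: | IN={b-b, b-e, f*f} | OUT={b-b, f*f}
  B7: | IN={b-b, f*f} | OUT={d+f, f*f}
  B8: | IN={d+f, f*f} | OUT={f*f}

Merge at B6: IN[B6] = OUT[B5] = {b-b, b-e, f*f}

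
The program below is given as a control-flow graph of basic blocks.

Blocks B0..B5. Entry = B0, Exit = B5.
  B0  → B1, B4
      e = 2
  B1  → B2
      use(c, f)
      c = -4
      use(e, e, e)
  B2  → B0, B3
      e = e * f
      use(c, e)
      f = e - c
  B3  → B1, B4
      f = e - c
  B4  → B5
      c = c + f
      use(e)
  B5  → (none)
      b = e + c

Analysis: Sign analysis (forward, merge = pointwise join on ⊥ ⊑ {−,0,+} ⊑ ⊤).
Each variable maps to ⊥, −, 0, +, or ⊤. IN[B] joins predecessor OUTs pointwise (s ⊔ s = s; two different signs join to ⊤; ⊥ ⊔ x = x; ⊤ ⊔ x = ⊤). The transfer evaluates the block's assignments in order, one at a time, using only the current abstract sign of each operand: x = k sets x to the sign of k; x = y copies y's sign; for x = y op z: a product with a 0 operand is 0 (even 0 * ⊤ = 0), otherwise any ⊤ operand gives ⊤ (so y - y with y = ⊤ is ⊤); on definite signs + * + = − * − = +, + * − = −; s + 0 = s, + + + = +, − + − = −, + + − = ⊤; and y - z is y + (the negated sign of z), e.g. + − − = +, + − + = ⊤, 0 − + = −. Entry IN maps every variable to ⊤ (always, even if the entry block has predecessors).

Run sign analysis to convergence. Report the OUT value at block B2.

Per-block solution:
  B0: | IN=(all ⊤) | OUT={e:+; rest ⊤}
  B1: | IN=(all ⊤) | OUT={c:-; rest ⊤}
  B2: | IN={c:-; rest ⊤} | OUT={c:-; rest ⊤}
  B3: | IN={c:-; rest ⊤} | OUT={c:-; rest ⊤}
  B4: | IN=(all ⊤) | OUT=(all ⊤)
  B5: | IN=(all ⊤) | OUT=(all ⊤)

Merge at B2: IN[B2] = OUT[B1] = {a: ⊤, b: ⊤, c: -, d: ⊤, e: ⊤, f: ⊤}
Applying B2's transfer function to that IN value gives OUT[B2] (row B2 above).

Answer: {a: ⊤, b: ⊤, c: -, d: ⊤, e: ⊤, f: ⊤}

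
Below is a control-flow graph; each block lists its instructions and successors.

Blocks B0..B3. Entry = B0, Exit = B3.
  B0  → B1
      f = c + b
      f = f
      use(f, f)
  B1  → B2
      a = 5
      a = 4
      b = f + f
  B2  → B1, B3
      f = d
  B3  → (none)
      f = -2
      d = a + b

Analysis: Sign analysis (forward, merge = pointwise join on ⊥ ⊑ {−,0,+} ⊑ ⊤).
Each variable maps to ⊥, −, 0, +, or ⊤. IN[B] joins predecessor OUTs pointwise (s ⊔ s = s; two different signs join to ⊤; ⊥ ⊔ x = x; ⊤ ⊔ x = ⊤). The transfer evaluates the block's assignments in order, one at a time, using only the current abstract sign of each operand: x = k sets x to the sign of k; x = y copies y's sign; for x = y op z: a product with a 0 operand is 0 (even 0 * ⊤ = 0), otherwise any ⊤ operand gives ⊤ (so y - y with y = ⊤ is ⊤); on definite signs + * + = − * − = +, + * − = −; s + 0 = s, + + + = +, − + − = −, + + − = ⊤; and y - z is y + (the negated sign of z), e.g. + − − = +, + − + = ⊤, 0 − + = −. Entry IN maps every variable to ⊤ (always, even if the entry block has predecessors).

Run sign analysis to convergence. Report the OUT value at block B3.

Answer: {a: +, b: ⊤, c: ⊤, d: ⊤, e: ⊤, f: -}

Derivation:
Fixpoint table:
  B0:   IN=(all ⊤)   OUT=(all ⊤)
  B1:   IN=(all ⊤)   OUT={a:+; rest ⊤}
  B2:   IN={a:+; rest ⊤}   OUT={a:+; rest ⊤}
  B3:   IN={a:+; rest ⊤}   OUT={a:+, f:-; rest ⊤}

Merge at B3: IN[B3] = OUT[B2] = {a: +, b: ⊤, c: ⊤, d: ⊤, e: ⊤, f: ⊤}
Applying B3's transfer function to that IN value gives OUT[B3] (row B3 above).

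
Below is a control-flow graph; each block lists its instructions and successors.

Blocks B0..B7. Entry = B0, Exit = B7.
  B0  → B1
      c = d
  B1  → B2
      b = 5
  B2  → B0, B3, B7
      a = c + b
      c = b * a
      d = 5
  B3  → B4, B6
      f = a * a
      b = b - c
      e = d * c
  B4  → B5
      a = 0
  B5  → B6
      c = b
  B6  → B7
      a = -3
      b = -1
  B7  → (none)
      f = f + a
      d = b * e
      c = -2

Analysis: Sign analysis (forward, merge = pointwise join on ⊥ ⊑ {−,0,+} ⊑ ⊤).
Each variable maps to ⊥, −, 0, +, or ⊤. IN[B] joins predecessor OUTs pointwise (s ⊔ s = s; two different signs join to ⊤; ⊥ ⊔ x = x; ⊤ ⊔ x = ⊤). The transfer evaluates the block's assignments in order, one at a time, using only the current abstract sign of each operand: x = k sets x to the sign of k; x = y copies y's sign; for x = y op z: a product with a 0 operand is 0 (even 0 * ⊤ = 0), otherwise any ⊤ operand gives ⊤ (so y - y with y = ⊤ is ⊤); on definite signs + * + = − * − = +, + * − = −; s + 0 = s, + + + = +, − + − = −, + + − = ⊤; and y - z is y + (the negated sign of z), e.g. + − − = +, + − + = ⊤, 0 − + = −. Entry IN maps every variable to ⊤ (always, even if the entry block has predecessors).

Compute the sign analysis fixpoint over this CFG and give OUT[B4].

Answer: {a: 0, b: ⊤, c: ⊤, d: +, e: ⊤, f: ⊤}

Trace:
Fixpoint table:
  B0:  IN=(all ⊤)  OUT=(all ⊤)
  B1:  IN=(all ⊤)  OUT={b:+; rest ⊤}
  B2:  IN={b:+; rest ⊤}  OUT={b:+, d:+; rest ⊤}
  B3:  IN={b:+, d:+; rest ⊤}  OUT={d:+; rest ⊤}
  B4:  IN={d:+; rest ⊤}  OUT={a:0, d:+; rest ⊤}
  B5:  IN={a:0, d:+; rest ⊤}  OUT={a:0, d:+; rest ⊤}
  B6:  IN={d:+; rest ⊤}  OUT={a:-, b:-, d:+; rest ⊤}
  B7:  IN={d:+; rest ⊤}  OUT={c:-; rest ⊤}

Merge at B4: IN[B4] = OUT[B3] = {a: ⊤, b: ⊤, c: ⊤, d: +, e: ⊤, f: ⊤}
Applying B4's transfer function to that IN value gives OUT[B4] (row B4 above).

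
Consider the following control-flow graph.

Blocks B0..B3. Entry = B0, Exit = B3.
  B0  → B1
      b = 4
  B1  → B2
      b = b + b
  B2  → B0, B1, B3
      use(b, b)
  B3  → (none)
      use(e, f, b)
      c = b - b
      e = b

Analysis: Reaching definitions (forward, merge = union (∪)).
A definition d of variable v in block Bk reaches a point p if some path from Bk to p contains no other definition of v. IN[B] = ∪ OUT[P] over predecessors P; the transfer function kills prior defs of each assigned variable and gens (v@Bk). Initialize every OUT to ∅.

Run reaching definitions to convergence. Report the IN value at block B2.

Answer: {b@B1}

Working:
Converged values:
  B0:   IN={b@B1}   OUT={b@B0}
  B1:   IN={b@B0, b@B1}   OUT={b@B1}
  B2:   IN={b@B1}   OUT={b@B1}
  B3:   IN={b@B1}   OUT={b@B1, c@B3, e@B3}

Merge at B2: IN[B2] = OUT[B1] = {b@B1}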